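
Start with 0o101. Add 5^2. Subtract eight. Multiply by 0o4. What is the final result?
Convert 0o101 (octal) → 1×64 + 1 = 65 (decimal)
Start: 65
Convert 5^2 (power) → 25 (decimal)
65 + 25 = 90
Convert eight (English words) → 8 (decimal)
90 - 8 = 82
Convert 0o4 (octal) → 4 (decimal)
82 × 4 = 328
328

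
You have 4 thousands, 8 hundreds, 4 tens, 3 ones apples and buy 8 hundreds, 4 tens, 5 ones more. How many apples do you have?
Convert 4 thousands, 8 hundreds, 4 tens, 3 ones (place-value notation) → 4×1000 + 8×100 + 4×10 + 3 = 4843 (decimal)
Convert 8 hundreds, 4 tens, 5 ones (place-value notation) → 8×100 + 4×10 + 5 = 845 (decimal)
Compute 4843 + 845 = 5688
5688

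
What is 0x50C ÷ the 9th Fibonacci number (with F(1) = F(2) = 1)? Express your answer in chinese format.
Convert 0x50C (hexadecimal) → 5×256 + 12 = 1292 (decimal)
Convert the 9th Fibonacci number (with F(1) = F(2) = 1) (Fibonacci index) → 1, 1, 2, 3, 5, 8, 13, 21, 34 → 34 (decimal)
Compute 1292 ÷ 34 = 38
Convert 38 (decimal) → 38 = 3×10 + 8 → 三十八 (Chinese numeral)
三十八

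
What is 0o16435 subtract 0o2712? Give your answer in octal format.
Convert 0o16435 (octal) → 1×4096 + 6×512 + 4×64 + 3×8 + 5 = 7453 (decimal)
Convert 0o2712 (octal) → 2×512 + 7×64 + 1×8 + 2 = 1482 (decimal)
Compute 7453 - 1482 = 5971
Convert 5971 (decimal) → 5971 = 1×4096 + 3×512 + 5×64 + 2×8 + 3 → 0o13523 (octal)
0o13523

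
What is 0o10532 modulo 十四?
Convert 0o10532 (octal) → 1×4096 + 5×64 + 3×8 + 2 = 4442 (decimal)
Convert 十四 (Chinese numeral) → 1×10 + 4 = 14 (decimal)
Compute 4442 mod 14 = 4
4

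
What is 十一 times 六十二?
Convert 十一 (Chinese numeral) → 1×10 + 1 = 11 (decimal)
Convert 六十二 (Chinese numeral) → 6×10 + 2 = 62 (decimal)
Compute 11 × 62 = 682
682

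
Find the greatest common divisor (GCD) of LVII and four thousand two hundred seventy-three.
Convert LVII (Roman numeral) → 50 + 5 + 1 + 1 = 57 (decimal)
Convert four thousand two hundred seventy-three (English words) → 4×1000 + 2×100 + 73 = 4273 (decimal)
Compute gcd(57, 4273) = 1
1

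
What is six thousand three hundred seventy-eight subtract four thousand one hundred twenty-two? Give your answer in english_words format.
Convert six thousand three hundred seventy-eight (English words) → 6×1000 + 3×100 + 78 = 6378 (decimal)
Convert four thousand one hundred twenty-two (English words) → 4×1000 + 1×100 + 22 = 4122 (decimal)
Compute 6378 - 4122 = 2256
Convert 2256 (decimal) → 2256 = 2×1000 + 2×100 + 56 → two thousand two hundred fifty-six (English words)
two thousand two hundred fifty-six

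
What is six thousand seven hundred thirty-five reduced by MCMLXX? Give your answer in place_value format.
Convert six thousand seven hundred thirty-five (English words) → 6×1000 + 7×100 + 35 = 6735 (decimal)
Convert MCMLXX (Roman numeral) → 1000 + 900 + 50 + 10 + 10 = 1970 (decimal)
Compute 6735 - 1970 = 4765
Convert 4765 (decimal) → 4765 = 4×1000 + 7×100 + 6×10 + 5 → 4 thousands, 7 hundreds, 6 tens, 5 ones (place-value notation)
4 thousands, 7 hundreds, 6 tens, 5 ones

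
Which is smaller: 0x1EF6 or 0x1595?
Convert 0x1EF6 (hexadecimal) → 1×4096 + 14×256 + 15×16 + 6 = 7926 (decimal)
Convert 0x1595 (hexadecimal) → 1×4096 + 5×256 + 9×16 + 5 = 5525 (decimal)
Compare 7926 vs 5525: smaller = 5525
5525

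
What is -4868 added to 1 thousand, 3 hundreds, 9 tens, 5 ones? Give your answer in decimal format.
Convert 1 thousand, 3 hundreds, 9 tens, 5 ones (place-value notation) → 1×1000 + 3×100 + 9×10 + 5 = 1395 (decimal)
Compute -4868 + 1395 = -3473
-3473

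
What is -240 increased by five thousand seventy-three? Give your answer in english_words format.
Convert five thousand seventy-three (English words) → 5×1000 + 73 = 5073 (decimal)
Compute -240 + 5073 = 4833
Convert 4833 (decimal) → 4833 = 4×1000 + 8×100 + 33 → four thousand eight hundred thirty-three (English words)
four thousand eight hundred thirty-three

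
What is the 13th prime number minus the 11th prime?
The 13th prime number = 41
Convert the 11th prime (prime index) → 31 (decimal)
Compute 41 - 31 = 10
10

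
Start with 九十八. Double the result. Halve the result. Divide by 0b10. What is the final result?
Convert 九十八 (Chinese numeral) → 9×10 + 8 = 98 (decimal)
Start: 98
98 × 2 = 196
196 ÷ 2 = 98
Convert 0b10 (binary) → 2 (decimal)
98 ÷ 2 = 49
49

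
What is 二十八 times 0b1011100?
Convert 二十八 (Chinese numeral) → 2×10 + 8 = 28 (decimal)
Convert 0b1011100 (binary) → 64 + 16 + 8 + 4 = 92 (decimal)
Compute 28 × 92 = 2576
2576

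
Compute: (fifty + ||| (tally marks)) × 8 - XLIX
Convert fifty (English words) → 50 (decimal)
Convert ||| (tally marks) → 3 (decimal)
Convert XLIX (Roman numeral) → 40 + 9 = 49 (decimal)
Expression in decimal: (50 + 3) × 8 - 49
Parentheses first: 50 + 3 = 53
Multiply: 53 × 8 = 424
Subtract: 424 - 49 = 375
375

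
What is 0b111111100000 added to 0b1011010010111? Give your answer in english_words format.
Convert 0b111111100000 (binary) → 2048 + 1024 + 512 + 256 + 128 + 64 + 32 = 4064 (decimal)
Convert 0b1011010010111 (binary) → 4096 + 1024 + 512 + 128 + 16 + 4 + 2 + 1 = 5783 (decimal)
Compute 4064 + 5783 = 9847
Convert 9847 (decimal) → 9847 = 9×1000 + 8×100 + 47 → nine thousand eight hundred forty-seven (English words)
nine thousand eight hundred forty-seven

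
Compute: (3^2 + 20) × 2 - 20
Convert 3^2 (power) → 9 (decimal)
Expression in decimal: (9 + 20) × 2 - 20
Parentheses first: 9 + 20 = 29
Multiply: 29 × 2 = 58
Subtract: 58 - 20 = 38
38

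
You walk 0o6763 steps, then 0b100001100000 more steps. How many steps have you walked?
Convert 0o6763 (octal) → 6×512 + 7×64 + 6×8 + 3 = 3571 (decimal)
Convert 0b100001100000 (binary) → 2048 + 64 + 32 = 2144 (decimal)
Compute 3571 + 2144 = 5715
5715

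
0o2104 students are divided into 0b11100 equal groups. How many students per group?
Convert 0o2104 (octal) → 2×512 + 1×64 + 4 = 1092 (decimal)
Convert 0b11100 (binary) → 16 + 8 + 4 = 28 (decimal)
Compute 1092 ÷ 28 = 39
39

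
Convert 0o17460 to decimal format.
Convert 0o17460 (octal) → 1×4096 + 7×512 + 4×64 + 6×8 = 7984 (decimal)
7984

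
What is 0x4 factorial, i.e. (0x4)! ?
Convert 0x4 (hexadecimal) → 4 (decimal)
Compute 4! = 24
24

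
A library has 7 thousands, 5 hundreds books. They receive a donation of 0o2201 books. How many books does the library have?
Convert 7 thousands, 5 hundreds (place-value notation) → 7×1000 + 5×100 = 7500 (decimal)
Convert 0o2201 (octal) → 2×512 + 2×64 + 1 = 1153 (decimal)
Compute 7500 + 1153 = 8653
8653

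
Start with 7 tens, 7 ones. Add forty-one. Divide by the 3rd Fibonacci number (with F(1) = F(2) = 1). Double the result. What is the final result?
Convert 7 tens, 7 ones (place-value notation) → 7×10 + 7 = 77 (decimal)
Start: 77
Convert forty-one (English words) → 41 (decimal)
77 + 41 = 118
Convert the 3rd Fibonacci number (with F(1) = F(2) = 1) (Fibonacci index) → 1, 1, 2 → 2 (decimal)
118 ÷ 2 = 59
59 × 2 = 118
118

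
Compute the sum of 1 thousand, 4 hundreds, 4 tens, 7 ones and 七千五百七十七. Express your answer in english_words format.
Convert 1 thousand, 4 hundreds, 4 tens, 7 ones (place-value notation) → 1×1000 + 4×100 + 4×10 + 7 = 1447 (decimal)
Convert 七千五百七十七 (Chinese numeral) → 7×1000 + 5×100 + 7×10 + 7 = 7577 (decimal)
Compute 1447 + 7577 = 9024
Convert 9024 (decimal) → 9024 = 9×1000 + 24 → nine thousand twenty-four (English words)
nine thousand twenty-four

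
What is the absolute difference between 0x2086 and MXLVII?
Convert 0x2086 (hexadecimal) → 2×4096 + 8×16 + 6 = 8326 (decimal)
Convert MXLVII (Roman numeral) → 1000 + 40 + 5 + 1 + 1 = 1047 (decimal)
Compute |8326 - 1047| = 7279
7279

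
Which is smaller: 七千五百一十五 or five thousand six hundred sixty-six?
Convert 七千五百一十五 (Chinese numeral) → 7×1000 + 5×100 + 1×10 + 5 = 7515 (decimal)
Convert five thousand six hundred sixty-six (English words) → 5×1000 + 6×100 + 66 = 5666 (decimal)
Compare 7515 vs 5666: smaller = 5666
5666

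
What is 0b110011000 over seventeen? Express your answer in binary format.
Convert 0b110011000 (binary) → 256 + 128 + 16 + 8 = 408 (decimal)
Convert seventeen (English words) → 17 (decimal)
Compute 408 ÷ 17 = 24
Convert 24 (decimal) → 24 = 16 + 8 → 0b11000 (binary)
0b11000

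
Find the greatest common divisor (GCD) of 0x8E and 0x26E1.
Convert 0x8E (hexadecimal) → 8×16 + 14 = 142 (decimal)
Convert 0x26E1 (hexadecimal) → 2×4096 + 6×256 + 14×16 + 1 = 9953 (decimal)
Compute gcd(142, 9953) = 1
1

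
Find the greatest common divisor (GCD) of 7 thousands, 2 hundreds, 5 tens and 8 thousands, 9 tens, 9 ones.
Convert 7 thousands, 2 hundreds, 5 tens (place-value notation) → 7×1000 + 2×100 + 5×10 = 7250 (decimal)
Convert 8 thousands, 9 tens, 9 ones (place-value notation) → 8×1000 + 9×10 + 9 = 8099 (decimal)
Compute gcd(7250, 8099) = 1
1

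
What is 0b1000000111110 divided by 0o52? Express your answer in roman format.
Convert 0b1000000111110 (binary) → 4096 + 32 + 16 + 8 + 4 + 2 = 4158 (decimal)
Convert 0o52 (octal) → 5×8 + 2 = 42 (decimal)
Compute 4158 ÷ 42 = 99
Convert 99 (decimal) → 99 = 90 + 9 → XCIX (Roman numeral)
XCIX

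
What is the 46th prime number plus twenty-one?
The 46th prime number = 199
Convert twenty-one (English words) → 21 (decimal)
Compute 199 + 21 = 220
220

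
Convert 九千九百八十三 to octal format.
Convert 九千九百八十三 (Chinese numeral) → 9×1000 + 9×100 + 8×10 + 3 = 9983 (decimal)
Convert 9983 (decimal) → 9983 = 2×4096 + 3×512 + 3×64 + 7×8 + 7 → 0o23377 (octal)
0o23377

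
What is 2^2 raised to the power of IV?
Convert 2^2 (power) → 4 (decimal)
Convert IV (Roman numeral) → 4 (decimal)
Compute 4 ^ 4 = 256
256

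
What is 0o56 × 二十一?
Convert 0o56 (octal) → 5×8 + 6 = 46 (decimal)
Convert 二十一 (Chinese numeral) → 2×10 + 1 = 21 (decimal)
Compute 46 × 21 = 966
966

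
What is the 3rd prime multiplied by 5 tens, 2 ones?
Convert the 3rd prime (prime index) → 5 (decimal)
Convert 5 tens, 2 ones (place-value notation) → 5×10 + 2 = 52 (decimal)
Compute 5 × 52 = 260
260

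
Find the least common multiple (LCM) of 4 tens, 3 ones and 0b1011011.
Convert 4 tens, 3 ones (place-value notation) → 4×10 + 3 = 43 (decimal)
Convert 0b1011011 (binary) → 64 + 16 + 8 + 2 + 1 = 91 (decimal)
Compute lcm(43, 91) = 3913
3913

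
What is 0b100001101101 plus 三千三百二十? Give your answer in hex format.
Convert 0b100001101101 (binary) → 2048 + 64 + 32 + 8 + 4 + 1 = 2157 (decimal)
Convert 三千三百二十 (Chinese numeral) → 3×1000 + 3×100 + 2×10 = 3320 (decimal)
Compute 2157 + 3320 = 5477
Convert 5477 (decimal) → 5477 = 1×4096 + 5×256 + 6×16 + 5 → 0x1565 (hexadecimal)
0x1565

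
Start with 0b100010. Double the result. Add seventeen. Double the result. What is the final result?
Convert 0b100010 (binary) → 32 + 2 = 34 (decimal)
Start: 34
34 × 2 = 68
Convert seventeen (English words) → 17 (decimal)
68 + 17 = 85
85 × 2 = 170
170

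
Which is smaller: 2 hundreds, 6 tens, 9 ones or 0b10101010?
Convert 2 hundreds, 6 tens, 9 ones (place-value notation) → 2×100 + 6×10 + 9 = 269 (decimal)
Convert 0b10101010 (binary) → 128 + 32 + 8 + 2 = 170 (decimal)
Compare 269 vs 170: smaller = 170
170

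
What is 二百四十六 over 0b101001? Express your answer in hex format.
Convert 二百四十六 (Chinese numeral) → 2×100 + 4×10 + 6 = 246 (decimal)
Convert 0b101001 (binary) → 32 + 8 + 1 = 41 (decimal)
Compute 246 ÷ 41 = 6
Convert 6 (decimal) → 0x6 (hexadecimal)
0x6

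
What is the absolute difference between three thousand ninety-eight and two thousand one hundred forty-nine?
Convert three thousand ninety-eight (English words) → 3×1000 + 98 = 3098 (decimal)
Convert two thousand one hundred forty-nine (English words) → 2×1000 + 1×100 + 49 = 2149 (decimal)
Compute |3098 - 2149| = 949
949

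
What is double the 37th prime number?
The 37th prime number = 157
Compute 157 × 2 = 314
314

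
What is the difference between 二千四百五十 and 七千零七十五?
Convert 二千四百五十 (Chinese numeral) → 2×1000 + 4×100 + 5×10 = 2450 (decimal)
Convert 七千零七十五 (Chinese numeral) → 7×1000 + 7×10 + 5 = 7075 (decimal)
Difference: |2450 - 7075| = 4625
4625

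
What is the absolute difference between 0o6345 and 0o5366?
Convert 0o6345 (octal) → 6×512 + 3×64 + 4×8 + 5 = 3301 (decimal)
Convert 0o5366 (octal) → 5×512 + 3×64 + 6×8 + 6 = 2806 (decimal)
Compute |3301 - 2806| = 495
495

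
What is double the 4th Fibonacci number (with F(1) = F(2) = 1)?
The 4th Fibonacci number (with F(1) = F(2) = 1): 1, 1, 2, 3 → 3
Compute 3 × 2 = 6
6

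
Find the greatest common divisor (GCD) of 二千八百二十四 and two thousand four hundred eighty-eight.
Convert 二千八百二十四 (Chinese numeral) → 2×1000 + 8×100 + 2×10 + 4 = 2824 (decimal)
Convert two thousand four hundred eighty-eight (English words) → 2×1000 + 4×100 + 88 = 2488 (decimal)
Compute gcd(2824, 2488) = 8
8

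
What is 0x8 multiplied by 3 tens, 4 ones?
Convert 0x8 (hexadecimal) → 8 (decimal)
Convert 3 tens, 4 ones (place-value notation) → 3×10 + 4 = 34 (decimal)
Compute 8 × 34 = 272
272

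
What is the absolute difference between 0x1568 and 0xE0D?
Convert 0x1568 (hexadecimal) → 1×4096 + 5×256 + 6×16 + 8 = 5480 (decimal)
Convert 0xE0D (hexadecimal) → 14×256 + 13 = 3597 (decimal)
Compute |5480 - 3597| = 1883
1883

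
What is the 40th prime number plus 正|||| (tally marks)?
The 40th prime number = 173
Convert 正|||| (tally marks) → 5 + 4 = 9 (decimal)
Compute 173 + 9 = 182
182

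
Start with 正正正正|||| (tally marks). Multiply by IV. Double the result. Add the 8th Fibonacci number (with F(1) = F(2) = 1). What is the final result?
Convert 正正正正|||| (tally marks) → 5 + 5 + 5 + 5 + 4 = 24 (decimal)
Start: 24
Convert IV (Roman numeral) → 4 (decimal)
24 × 4 = 96
96 × 2 = 192
Convert the 8th Fibonacci number (with F(1) = F(2) = 1) (Fibonacci index) → 1, 1, 2, 3, 5, 8, 13, 21 → 21 (decimal)
192 + 21 = 213
213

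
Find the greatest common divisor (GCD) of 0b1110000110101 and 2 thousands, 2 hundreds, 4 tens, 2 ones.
Convert 0b1110000110101 (binary) → 4096 + 2048 + 1024 + 32 + 16 + 4 + 1 = 7221 (decimal)
Convert 2 thousands, 2 hundreds, 4 tens, 2 ones (place-value notation) → 2×1000 + 2×100 + 4×10 + 2 = 2242 (decimal)
Compute gcd(7221, 2242) = 1
1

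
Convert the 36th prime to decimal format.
Convert the 36th prime (prime index) → 151 (decimal)
151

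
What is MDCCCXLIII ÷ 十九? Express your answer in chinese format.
Convert MDCCCXLIII (Roman numeral) → 1000 + 500 + 100 + 100 + 100 + 40 + 1 + 1 + 1 = 1843 (decimal)
Convert 十九 (Chinese numeral) → 1×10 + 9 = 19 (decimal)
Compute 1843 ÷ 19 = 97
Convert 97 (decimal) → 97 = 9×10 + 7 → 九十七 (Chinese numeral)
九十七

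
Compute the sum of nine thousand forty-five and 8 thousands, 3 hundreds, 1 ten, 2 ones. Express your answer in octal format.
Convert nine thousand forty-five (English words) → 9×1000 + 45 = 9045 (decimal)
Convert 8 thousands, 3 hundreds, 1 ten, 2 ones (place-value notation) → 8×1000 + 3×100 + 1×10 + 2 = 8312 (decimal)
Compute 9045 + 8312 = 17357
Convert 17357 (decimal) → 17357 = 4×4096 + 1×512 + 7×64 + 1×8 + 5 → 0o41715 (octal)
0o41715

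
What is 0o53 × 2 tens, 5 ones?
Convert 0o53 (octal) → 5×8 + 3 = 43 (decimal)
Convert 2 tens, 5 ones (place-value notation) → 2×10 + 5 = 25 (decimal)
Compute 43 × 25 = 1075
1075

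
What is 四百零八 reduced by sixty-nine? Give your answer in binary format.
Convert 四百零八 (Chinese numeral) → 4×100 + 8 = 408 (decimal)
Convert sixty-nine (English words) → 69 (decimal)
Compute 408 - 69 = 339
Convert 339 (decimal) → 339 = 256 + 64 + 16 + 2 + 1 → 0b101010011 (binary)
0b101010011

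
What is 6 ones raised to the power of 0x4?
Convert 6 ones (place-value notation) → 6 (decimal)
Convert 0x4 (hexadecimal) → 4 (decimal)
Compute 6 ^ 4 = 1296
1296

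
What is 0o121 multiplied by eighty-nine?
Convert 0o121 (octal) → 1×64 + 2×8 + 1 = 81 (decimal)
Convert eighty-nine (English words) → 89 (decimal)
Compute 81 × 89 = 7209
7209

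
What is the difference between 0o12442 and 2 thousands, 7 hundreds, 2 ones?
Convert 0o12442 (octal) → 1×4096 + 2×512 + 4×64 + 4×8 + 2 = 5410 (decimal)
Convert 2 thousands, 7 hundreds, 2 ones (place-value notation) → 2×1000 + 7×100 + 2 = 2702 (decimal)
Difference: |5410 - 2702| = 2708
2708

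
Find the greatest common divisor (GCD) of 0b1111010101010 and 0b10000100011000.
Convert 0b1111010101010 (binary) → 4096 + 2048 + 1024 + 512 + 128 + 32 + 8 + 2 = 7850 (decimal)
Convert 0b10000100011000 (binary) → 8192 + 256 + 16 + 8 = 8472 (decimal)
Compute gcd(7850, 8472) = 2
2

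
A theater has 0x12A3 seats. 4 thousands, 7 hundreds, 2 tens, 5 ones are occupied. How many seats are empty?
Convert 0x12A3 (hexadecimal) → 1×4096 + 2×256 + 10×16 + 3 = 4771 (decimal)
Convert 4 thousands, 7 hundreds, 2 tens, 5 ones (place-value notation) → 4×1000 + 7×100 + 2×10 + 5 = 4725 (decimal)
Compute 4771 - 4725 = 46
46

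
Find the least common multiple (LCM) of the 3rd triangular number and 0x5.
Convert the 3rd triangular number (triangular index) → 3×4/2 = 6 (decimal)
Convert 0x5 (hexadecimal) → 5 (decimal)
Compute lcm(6, 5) = 30
30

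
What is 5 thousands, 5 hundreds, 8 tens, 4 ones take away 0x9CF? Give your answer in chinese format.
Convert 5 thousands, 5 hundreds, 8 tens, 4 ones (place-value notation) → 5×1000 + 5×100 + 8×10 + 4 = 5584 (decimal)
Convert 0x9CF (hexadecimal) → 9×256 + 12×16 + 15 = 2511 (decimal)
Compute 5584 - 2511 = 3073
Convert 3073 (decimal) → 3073 = 3×1000 + 7×10 + 3 → 三千零七十三 (Chinese numeral)
三千零七十三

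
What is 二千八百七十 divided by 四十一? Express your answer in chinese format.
Convert 二千八百七十 (Chinese numeral) → 2×1000 + 8×100 + 7×10 = 2870 (decimal)
Convert 四十一 (Chinese numeral) → 4×10 + 1 = 41 (decimal)
Compute 2870 ÷ 41 = 70
Convert 70 (decimal) → 70 = 7×10 → 七十 (Chinese numeral)
七十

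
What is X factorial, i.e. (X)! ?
Convert X (Roman numeral) → 10 (decimal)
Compute 10! = 3628800
3628800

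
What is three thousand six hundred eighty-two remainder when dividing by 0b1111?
Convert three thousand six hundred eighty-two (English words) → 3×1000 + 6×100 + 82 = 3682 (decimal)
Convert 0b1111 (binary) → 8 + 4 + 2 + 1 = 15 (decimal)
Compute 3682 mod 15 = 7
7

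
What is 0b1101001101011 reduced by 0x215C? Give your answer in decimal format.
Convert 0b1101001101011 (binary) → 4096 + 2048 + 512 + 64 + 32 + 8 + 2 + 1 = 6763 (decimal)
Convert 0x215C (hexadecimal) → 2×4096 + 1×256 + 5×16 + 12 = 8540 (decimal)
Compute 6763 - 8540 = -1777
-1777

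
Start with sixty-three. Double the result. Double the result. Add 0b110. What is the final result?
Convert sixty-three (English words) → 63 (decimal)
Start: 63
63 × 2 = 126
126 × 2 = 252
Convert 0b110 (binary) → 4 + 2 = 6 (decimal)
252 + 6 = 258
258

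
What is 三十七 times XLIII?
Convert 三十七 (Chinese numeral) → 3×10 + 7 = 37 (decimal)
Convert XLIII (Roman numeral) → 40 + 1 + 1 + 1 = 43 (decimal)
Compute 37 × 43 = 1591
1591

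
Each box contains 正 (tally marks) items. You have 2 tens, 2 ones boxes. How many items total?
Convert 正 (tally marks) → 5 (decimal)
Convert 2 tens, 2 ones (place-value notation) → 2×10 + 2 = 22 (decimal)
Compute 5 × 22 = 110
110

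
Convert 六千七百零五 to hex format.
Convert 六千七百零五 (Chinese numeral) → 6×1000 + 7×100 + 5 = 6705 (decimal)
Convert 6705 (decimal) → 6705 = 1×4096 + 10×256 + 3×16 + 1 → 0x1A31 (hexadecimal)
0x1A31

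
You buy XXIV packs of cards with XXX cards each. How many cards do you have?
Convert XXX (Roman numeral) → 10 + 10 + 10 = 30 (decimal)
Convert XXIV (Roman numeral) → 10 + 10 + 4 = 24 (decimal)
Compute 30 × 24 = 720
720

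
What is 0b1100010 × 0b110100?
Convert 0b1100010 (binary) → 64 + 32 + 2 = 98 (decimal)
Convert 0b110100 (binary) → 32 + 16 + 4 = 52 (decimal)
Compute 98 × 52 = 5096
5096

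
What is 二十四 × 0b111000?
Convert 二十四 (Chinese numeral) → 2×10 + 4 = 24 (decimal)
Convert 0b111000 (binary) → 32 + 16 + 8 = 56 (decimal)
Compute 24 × 56 = 1344
1344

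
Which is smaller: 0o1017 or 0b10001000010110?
Convert 0o1017 (octal) → 1×512 + 1×8 + 7 = 527 (decimal)
Convert 0b10001000010110 (binary) → 8192 + 512 + 16 + 4 + 2 = 8726 (decimal)
Compare 527 vs 8726: smaller = 527
527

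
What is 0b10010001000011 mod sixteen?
Convert 0b10010001000011 (binary) → 8192 + 1024 + 64 + 2 + 1 = 9283 (decimal)
Convert sixteen (English words) → 16 (decimal)
Compute 9283 mod 16 = 3
3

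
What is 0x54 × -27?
Convert 0x54 (hexadecimal) → 5×16 + 4 = 84 (decimal)
Compute 84 × -27 = -2268
-2268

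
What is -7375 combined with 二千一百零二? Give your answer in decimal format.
Convert 二千一百零二 (Chinese numeral) → 2×1000 + 1×100 + 2 = 2102 (decimal)
Compute -7375 + 2102 = -5273
-5273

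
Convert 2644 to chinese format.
Convert 2644 (decimal) → 2644 = 2×1000 + 6×100 + 4×10 + 4 → 二千六百四十四 (Chinese numeral)
二千六百四十四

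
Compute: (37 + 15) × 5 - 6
Parentheses first: 37 + 15 = 52
Multiply: 52 × 5 = 260
Subtract: 260 - 6 = 254
254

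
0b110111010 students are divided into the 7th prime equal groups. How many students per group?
Convert 0b110111010 (binary) → 256 + 128 + 32 + 16 + 8 + 2 = 442 (decimal)
Convert the 7th prime (prime index) → 17 (decimal)
Compute 442 ÷ 17 = 26
26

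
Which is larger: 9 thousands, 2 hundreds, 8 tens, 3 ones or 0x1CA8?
Convert 9 thousands, 2 hundreds, 8 tens, 3 ones (place-value notation) → 9×1000 + 2×100 + 8×10 + 3 = 9283 (decimal)
Convert 0x1CA8 (hexadecimal) → 1×4096 + 12×256 + 10×16 + 8 = 7336 (decimal)
Compare 9283 vs 7336: larger = 9283
9283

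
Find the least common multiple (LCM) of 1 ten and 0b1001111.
Convert 1 ten (place-value notation) → 1×10 = 10 (decimal)
Convert 0b1001111 (binary) → 64 + 8 + 4 + 2 + 1 = 79 (decimal)
Compute lcm(10, 79) = 790
790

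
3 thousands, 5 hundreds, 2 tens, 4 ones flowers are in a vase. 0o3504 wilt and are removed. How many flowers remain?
Convert 3 thousands, 5 hundreds, 2 tens, 4 ones (place-value notation) → 3×1000 + 5×100 + 2×10 + 4 = 3524 (decimal)
Convert 0o3504 (octal) → 3×512 + 5×64 + 4 = 1860 (decimal)
Compute 3524 - 1860 = 1664
1664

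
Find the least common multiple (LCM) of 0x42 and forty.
Convert 0x42 (hexadecimal) → 4×16 + 2 = 66 (decimal)
Convert forty (English words) → 40 (decimal)
Compute lcm(66, 40) = 1320
1320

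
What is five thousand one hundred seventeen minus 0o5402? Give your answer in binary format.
Convert five thousand one hundred seventeen (English words) → 5×1000 + 1×100 + 17 = 5117 (decimal)
Convert 0o5402 (octal) → 5×512 + 4×64 + 2 = 2818 (decimal)
Compute 5117 - 2818 = 2299
Convert 2299 (decimal) → 2299 = 2048 + 128 + 64 + 32 + 16 + 8 + 2 + 1 → 0b100011111011 (binary)
0b100011111011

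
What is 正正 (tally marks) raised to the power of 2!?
Convert 正正 (tally marks) → 5 + 5 = 10 (decimal)
Convert 2! (factorial) → 2 (decimal)
Compute 10 ^ 2 = 100
100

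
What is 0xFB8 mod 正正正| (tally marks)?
Convert 0xFB8 (hexadecimal) → 15×256 + 11×16 + 8 = 4024 (decimal)
Convert 正正正| (tally marks) → 5 + 5 + 5 + 1 = 16 (decimal)
Compute 4024 mod 16 = 8
8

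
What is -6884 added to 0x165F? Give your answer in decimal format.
Convert 0x165F (hexadecimal) → 1×4096 + 6×256 + 5×16 + 15 = 5727 (decimal)
Compute -6884 + 5727 = -1157
-1157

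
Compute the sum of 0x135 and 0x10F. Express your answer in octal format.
Convert 0x135 (hexadecimal) → 1×256 + 3×16 + 5 = 309 (decimal)
Convert 0x10F (hexadecimal) → 1×256 + 15 = 271 (decimal)
Compute 309 + 271 = 580
Convert 580 (decimal) → 580 = 1×512 + 1×64 + 4 → 0o1104 (octal)
0o1104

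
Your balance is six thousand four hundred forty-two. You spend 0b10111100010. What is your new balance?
Convert six thousand four hundred forty-two (English words) → 6×1000 + 4×100 + 42 = 6442 (decimal)
Convert 0b10111100010 (binary) → 1024 + 256 + 128 + 64 + 32 + 2 = 1506 (decimal)
Compute 6442 - 1506 = 4936
4936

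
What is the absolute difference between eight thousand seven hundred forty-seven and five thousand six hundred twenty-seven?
Convert eight thousand seven hundred forty-seven (English words) → 8×1000 + 7×100 + 47 = 8747 (decimal)
Convert five thousand six hundred twenty-seven (English words) → 5×1000 + 6×100 + 27 = 5627 (decimal)
Compute |8747 - 5627| = 3120
3120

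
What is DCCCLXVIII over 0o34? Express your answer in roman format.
Convert DCCCLXVIII (Roman numeral) → 500 + 100 + 100 + 100 + 50 + 10 + 5 + 1 + 1 + 1 = 868 (decimal)
Convert 0o34 (octal) → 3×8 + 4 = 28 (decimal)
Compute 868 ÷ 28 = 31
Convert 31 (decimal) → 31 = 10 + 10 + 10 + 1 → XXXI (Roman numeral)
XXXI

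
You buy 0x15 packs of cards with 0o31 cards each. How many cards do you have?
Convert 0o31 (octal) → 3×8 + 1 = 25 (decimal)
Convert 0x15 (hexadecimal) → 1×16 + 5 = 21 (decimal)
Compute 25 × 21 = 525
525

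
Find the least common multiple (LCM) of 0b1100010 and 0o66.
Convert 0b1100010 (binary) → 64 + 32 + 2 = 98 (decimal)
Convert 0o66 (octal) → 6×8 + 6 = 54 (decimal)
Compute lcm(98, 54) = 2646
2646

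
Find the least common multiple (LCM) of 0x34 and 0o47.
Convert 0x34 (hexadecimal) → 3×16 + 4 = 52 (decimal)
Convert 0o47 (octal) → 4×8 + 7 = 39 (decimal)
Compute lcm(52, 39) = 156
156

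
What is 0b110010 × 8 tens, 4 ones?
Convert 0b110010 (binary) → 32 + 16 + 2 = 50 (decimal)
Convert 8 tens, 4 ones (place-value notation) → 8×10 + 4 = 84 (decimal)
Compute 50 × 84 = 4200
4200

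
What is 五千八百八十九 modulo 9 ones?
Convert 五千八百八十九 (Chinese numeral) → 5×1000 + 8×100 + 8×10 + 9 = 5889 (decimal)
Convert 9 ones (place-value notation) → 9 (decimal)
Compute 5889 mod 9 = 3
3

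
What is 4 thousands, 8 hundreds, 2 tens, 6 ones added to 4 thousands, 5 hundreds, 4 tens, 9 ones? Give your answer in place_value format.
Convert 4 thousands, 8 hundreds, 2 tens, 6 ones (place-value notation) → 4×1000 + 8×100 + 2×10 + 6 = 4826 (decimal)
Convert 4 thousands, 5 hundreds, 4 tens, 9 ones (place-value notation) → 4×1000 + 5×100 + 4×10 + 9 = 4549 (decimal)
Compute 4826 + 4549 = 9375
Convert 9375 (decimal) → 9375 = 9×1000 + 3×100 + 7×10 + 5 → 9 thousands, 3 hundreds, 7 tens, 5 ones (place-value notation)
9 thousands, 3 hundreds, 7 tens, 5 ones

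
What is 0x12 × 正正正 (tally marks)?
Convert 0x12 (hexadecimal) → 1×16 + 2 = 18 (decimal)
Convert 正正正 (tally marks) → 5 + 5 + 5 = 15 (decimal)
Compute 18 × 15 = 270
270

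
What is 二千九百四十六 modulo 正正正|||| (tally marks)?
Convert 二千九百四十六 (Chinese numeral) → 2×1000 + 9×100 + 4×10 + 6 = 2946 (decimal)
Convert 正正正|||| (tally marks) → 5 + 5 + 5 + 4 = 19 (decimal)
Compute 2946 mod 19 = 1
1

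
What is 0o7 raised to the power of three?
Convert 0o7 (octal) → 7 (decimal)
Convert three (English words) → 3 (decimal)
Compute 7 ^ 3 = 343
343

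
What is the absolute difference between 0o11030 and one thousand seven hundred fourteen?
Convert 0o11030 (octal) → 1×4096 + 1×512 + 3×8 = 4632 (decimal)
Convert one thousand seven hundred fourteen (English words) → 1×1000 + 7×100 + 14 = 1714 (decimal)
Compute |4632 - 1714| = 2918
2918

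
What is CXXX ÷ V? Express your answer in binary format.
Convert CXXX (Roman numeral) → 100 + 10 + 10 + 10 = 130 (decimal)
Convert V (Roman numeral) → 5 (decimal)
Compute 130 ÷ 5 = 26
Convert 26 (decimal) → 26 = 16 + 8 + 2 → 0b11010 (binary)
0b11010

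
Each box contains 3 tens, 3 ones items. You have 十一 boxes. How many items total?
Convert 3 tens, 3 ones (place-value notation) → 3×10 + 3 = 33 (decimal)
Convert 十一 (Chinese numeral) → 1×10 + 1 = 11 (decimal)
Compute 33 × 11 = 363
363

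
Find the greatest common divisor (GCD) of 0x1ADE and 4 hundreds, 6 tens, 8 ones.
Convert 0x1ADE (hexadecimal) → 1×4096 + 10×256 + 13×16 + 14 = 6878 (decimal)
Convert 4 hundreds, 6 tens, 8 ones (place-value notation) → 4×100 + 6×10 + 8 = 468 (decimal)
Compute gcd(6878, 468) = 2
2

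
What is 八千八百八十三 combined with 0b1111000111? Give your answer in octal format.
Convert 八千八百八十三 (Chinese numeral) → 8×1000 + 8×100 + 8×10 + 3 = 8883 (decimal)
Convert 0b1111000111 (binary) → 512 + 256 + 128 + 64 + 4 + 2 + 1 = 967 (decimal)
Compute 8883 + 967 = 9850
Convert 9850 (decimal) → 9850 = 2×4096 + 3×512 + 1×64 + 7×8 + 2 → 0o23172 (octal)
0o23172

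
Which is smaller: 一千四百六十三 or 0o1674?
Convert 一千四百六十三 (Chinese numeral) → 1×1000 + 4×100 + 6×10 + 3 = 1463 (decimal)
Convert 0o1674 (octal) → 1×512 + 6×64 + 7×8 + 4 = 956 (decimal)
Compare 1463 vs 956: smaller = 956
956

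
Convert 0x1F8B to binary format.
Convert 0x1F8B (hexadecimal) → 1×4096 + 15×256 + 8×16 + 11 = 8075 (decimal)
Convert 8075 (decimal) → 8075 = 4096 + 2048 + 1024 + 512 + 256 + 128 + 8 + 2 + 1 → 0b1111110001011 (binary)
0b1111110001011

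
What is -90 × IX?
Convert IX (Roman numeral) → 9 (decimal)
Compute -90 × 9 = -810
-810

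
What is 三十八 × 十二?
Convert 三十八 (Chinese numeral) → 3×10 + 8 = 38 (decimal)
Convert 十二 (Chinese numeral) → 1×10 + 2 = 12 (decimal)
Compute 38 × 12 = 456
456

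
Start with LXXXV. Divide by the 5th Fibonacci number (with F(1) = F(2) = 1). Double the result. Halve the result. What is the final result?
Convert LXXXV (Roman numeral) → 50 + 10 + 10 + 10 + 5 = 85 (decimal)
Start: 85
Convert the 5th Fibonacci number (with F(1) = F(2) = 1) (Fibonacci index) → 1, 1, 2, 3, 5 → 5 (decimal)
85 ÷ 5 = 17
17 × 2 = 34
34 ÷ 2 = 17
17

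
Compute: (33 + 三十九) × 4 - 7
Convert 三十九 (Chinese numeral) → 3×10 + 9 = 39 (decimal)
Expression in decimal: (33 + 39) × 4 - 7
Parentheses first: 33 + 39 = 72
Multiply: 72 × 4 = 288
Subtract: 288 - 7 = 281
281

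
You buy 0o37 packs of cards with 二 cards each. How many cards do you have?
Convert 二 (Chinese numeral) → 2 (decimal)
Convert 0o37 (octal) → 3×8 + 7 = 31 (decimal)
Compute 2 × 31 = 62
62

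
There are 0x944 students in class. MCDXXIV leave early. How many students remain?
Convert 0x944 (hexadecimal) → 9×256 + 4×16 + 4 = 2372 (decimal)
Convert MCDXXIV (Roman numeral) → 1000 + 400 + 10 + 10 + 4 = 1424 (decimal)
Compute 2372 - 1424 = 948
948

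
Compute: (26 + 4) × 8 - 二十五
Convert 二十五 (Chinese numeral) → 2×10 + 5 = 25 (decimal)
Expression in decimal: (26 + 4) × 8 - 25
Parentheses first: 26 + 4 = 30
Multiply: 30 × 8 = 240
Subtract: 240 - 25 = 215
215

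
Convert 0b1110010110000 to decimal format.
Convert 0b1110010110000 (binary) → 4096 + 2048 + 1024 + 128 + 32 + 16 = 7344 (decimal)
7344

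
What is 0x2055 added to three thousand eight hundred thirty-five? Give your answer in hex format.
Convert 0x2055 (hexadecimal) → 2×4096 + 5×16 + 5 = 8277 (decimal)
Convert three thousand eight hundred thirty-five (English words) → 3×1000 + 8×100 + 35 = 3835 (decimal)
Compute 8277 + 3835 = 12112
Convert 12112 (decimal) → 12112 = 2×4096 + 15×256 + 5×16 → 0x2F50 (hexadecimal)
0x2F50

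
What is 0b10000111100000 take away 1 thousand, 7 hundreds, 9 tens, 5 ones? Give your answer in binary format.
Convert 0b10000111100000 (binary) → 8192 + 256 + 128 + 64 + 32 = 8672 (decimal)
Convert 1 thousand, 7 hundreds, 9 tens, 5 ones (place-value notation) → 1×1000 + 7×100 + 9×10 + 5 = 1795 (decimal)
Compute 8672 - 1795 = 6877
Convert 6877 (decimal) → 6877 = 4096 + 2048 + 512 + 128 + 64 + 16 + 8 + 4 + 1 → 0b1101011011101 (binary)
0b1101011011101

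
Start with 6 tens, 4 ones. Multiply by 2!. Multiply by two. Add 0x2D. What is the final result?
Convert 6 tens, 4 ones (place-value notation) → 6×10 + 4 = 64 (decimal)
Start: 64
Convert 2! (factorial) → 2 (decimal)
64 × 2 = 128
Convert two (English words) → 2 (decimal)
128 × 2 = 256
Convert 0x2D (hexadecimal) → 2×16 + 13 = 45 (decimal)
256 + 45 = 301
301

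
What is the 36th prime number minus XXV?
The 36th prime number = 151
Convert XXV (Roman numeral) → 10 + 10 + 5 = 25 (decimal)
Compute 151 - 25 = 126
126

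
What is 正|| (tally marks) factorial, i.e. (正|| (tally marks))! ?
Convert 正|| (tally marks) → 5 + 2 = 7 (decimal)
Compute 7! = 5040
5040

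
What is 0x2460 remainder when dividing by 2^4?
Convert 0x2460 (hexadecimal) → 2×4096 + 4×256 + 6×16 = 9312 (decimal)
Convert 2^4 (power) → 16 (decimal)
Compute 9312 mod 16 = 0
0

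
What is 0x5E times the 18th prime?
Convert 0x5E (hexadecimal) → 5×16 + 14 = 94 (decimal)
Convert the 18th prime (prime index) → 61 (decimal)
Compute 94 × 61 = 5734
5734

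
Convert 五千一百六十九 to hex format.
Convert 五千一百六十九 (Chinese numeral) → 5×1000 + 1×100 + 6×10 + 9 = 5169 (decimal)
Convert 5169 (decimal) → 5169 = 1×4096 + 4×256 + 3×16 + 1 → 0x1431 (hexadecimal)
0x1431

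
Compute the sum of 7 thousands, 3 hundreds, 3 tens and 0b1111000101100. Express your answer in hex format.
Convert 7 thousands, 3 hundreds, 3 tens (place-value notation) → 7×1000 + 3×100 + 3×10 = 7330 (decimal)
Convert 0b1111000101100 (binary) → 4096 + 2048 + 1024 + 512 + 32 + 8 + 4 = 7724 (decimal)
Compute 7330 + 7724 = 15054
Convert 15054 (decimal) → 15054 = 3×4096 + 10×256 + 12×16 + 14 → 0x3ACE (hexadecimal)
0x3ACE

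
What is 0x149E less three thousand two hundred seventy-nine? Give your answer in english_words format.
Convert 0x149E (hexadecimal) → 1×4096 + 4×256 + 9×16 + 14 = 5278 (decimal)
Convert three thousand two hundred seventy-nine (English words) → 3×1000 + 2×100 + 79 = 3279 (decimal)
Compute 5278 - 3279 = 1999
Convert 1999 (decimal) → 1999 = 1×1000 + 9×100 + 99 → one thousand nine hundred ninety-nine (English words)
one thousand nine hundred ninety-nine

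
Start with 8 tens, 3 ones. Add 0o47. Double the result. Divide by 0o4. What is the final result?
Convert 8 tens, 3 ones (place-value notation) → 8×10 + 3 = 83 (decimal)
Start: 83
Convert 0o47 (octal) → 4×8 + 7 = 39 (decimal)
83 + 39 = 122
122 × 2 = 244
Convert 0o4 (octal) → 4 (decimal)
244 ÷ 4 = 61
61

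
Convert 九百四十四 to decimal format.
Convert 九百四十四 (Chinese numeral) → 9×100 + 4×10 + 4 = 944 (decimal)
944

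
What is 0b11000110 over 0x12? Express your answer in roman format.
Convert 0b11000110 (binary) → 128 + 64 + 4 + 2 = 198 (decimal)
Convert 0x12 (hexadecimal) → 1×16 + 2 = 18 (decimal)
Compute 198 ÷ 18 = 11
Convert 11 (decimal) → 11 = 10 + 1 → XI (Roman numeral)
XI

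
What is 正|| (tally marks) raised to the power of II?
Convert 正|| (tally marks) → 5 + 2 = 7 (decimal)
Convert II (Roman numeral) → 1 + 1 = 2 (decimal)
Compute 7 ^ 2 = 49
49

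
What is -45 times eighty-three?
Convert eighty-three (English words) → 83 (decimal)
Compute -45 × 83 = -3735
-3735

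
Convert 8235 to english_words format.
Convert 8235 (decimal) → 8235 = 8×1000 + 2×100 + 35 → eight thousand two hundred thirty-five (English words)
eight thousand two hundred thirty-five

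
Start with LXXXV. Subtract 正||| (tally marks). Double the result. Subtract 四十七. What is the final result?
Convert LXXXV (Roman numeral) → 50 + 10 + 10 + 10 + 5 = 85 (decimal)
Start: 85
Convert 正||| (tally marks) → 5 + 3 = 8 (decimal)
85 - 8 = 77
77 × 2 = 154
Convert 四十七 (Chinese numeral) → 4×10 + 7 = 47 (decimal)
154 - 47 = 107
107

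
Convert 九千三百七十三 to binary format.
Convert 九千三百七十三 (Chinese numeral) → 9×1000 + 3×100 + 7×10 + 3 = 9373 (decimal)
Convert 9373 (decimal) → 9373 = 8192 + 1024 + 128 + 16 + 8 + 4 + 1 → 0b10010010011101 (binary)
0b10010010011101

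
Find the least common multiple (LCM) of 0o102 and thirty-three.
Convert 0o102 (octal) → 1×64 + 2 = 66 (decimal)
Convert thirty-three (English words) → 33 (decimal)
Compute lcm(66, 33) = 66
66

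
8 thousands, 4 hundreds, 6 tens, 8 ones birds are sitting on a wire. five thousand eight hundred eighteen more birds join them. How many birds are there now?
Convert 8 thousands, 4 hundreds, 6 tens, 8 ones (place-value notation) → 8×1000 + 4×100 + 6×10 + 8 = 8468 (decimal)
Convert five thousand eight hundred eighteen (English words) → 5×1000 + 8×100 + 18 = 5818 (decimal)
Compute 8468 + 5818 = 14286
14286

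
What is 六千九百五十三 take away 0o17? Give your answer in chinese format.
Convert 六千九百五十三 (Chinese numeral) → 6×1000 + 9×100 + 5×10 + 3 = 6953 (decimal)
Convert 0o17 (octal) → 1×8 + 7 = 15 (decimal)
Compute 6953 - 15 = 6938
Convert 6938 (decimal) → 6938 = 6×1000 + 9×100 + 3×10 + 8 → 六千九百三十八 (Chinese numeral)
六千九百三十八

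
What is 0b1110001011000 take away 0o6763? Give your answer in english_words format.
Convert 0b1110001011000 (binary) → 4096 + 2048 + 1024 + 64 + 16 + 8 = 7256 (decimal)
Convert 0o6763 (octal) → 6×512 + 7×64 + 6×8 + 3 = 3571 (decimal)
Compute 7256 - 3571 = 3685
Convert 3685 (decimal) → 3685 = 3×1000 + 6×100 + 85 → three thousand six hundred eighty-five (English words)
three thousand six hundred eighty-five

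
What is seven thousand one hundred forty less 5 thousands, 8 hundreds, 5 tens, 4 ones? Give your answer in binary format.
Convert seven thousand one hundred forty (English words) → 7×1000 + 1×100 + 40 = 7140 (decimal)
Convert 5 thousands, 8 hundreds, 5 tens, 4 ones (place-value notation) → 5×1000 + 8×100 + 5×10 + 4 = 5854 (decimal)
Compute 7140 - 5854 = 1286
Convert 1286 (decimal) → 1286 = 1024 + 256 + 4 + 2 → 0b10100000110 (binary)
0b10100000110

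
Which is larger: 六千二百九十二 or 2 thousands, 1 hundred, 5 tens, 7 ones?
Convert 六千二百九十二 (Chinese numeral) → 6×1000 + 2×100 + 9×10 + 2 = 6292 (decimal)
Convert 2 thousands, 1 hundred, 5 tens, 7 ones (place-value notation) → 2×1000 + 1×100 + 5×10 + 7 = 2157 (decimal)
Compare 6292 vs 2157: larger = 6292
6292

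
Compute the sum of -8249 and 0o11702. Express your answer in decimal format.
Convert 0o11702 (octal) → 1×4096 + 1×512 + 7×64 + 2 = 5058 (decimal)
Compute -8249 + 5058 = -3191
-3191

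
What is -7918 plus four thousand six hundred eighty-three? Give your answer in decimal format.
Convert four thousand six hundred eighty-three (English words) → 4×1000 + 6×100 + 83 = 4683 (decimal)
Compute -7918 + 4683 = -3235
-3235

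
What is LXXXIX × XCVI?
Convert LXXXIX (Roman numeral) → 50 + 10 + 10 + 10 + 9 = 89 (decimal)
Convert XCVI (Roman numeral) → 90 + 5 + 1 = 96 (decimal)
Compute 89 × 96 = 8544
8544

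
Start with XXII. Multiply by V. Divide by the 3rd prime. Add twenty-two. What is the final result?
Convert XXII (Roman numeral) → 10 + 10 + 1 + 1 = 22 (decimal)
Start: 22
Convert V (Roman numeral) → 5 (decimal)
22 × 5 = 110
Convert the 3rd prime (prime index) → 5 (decimal)
110 ÷ 5 = 22
Convert twenty-two (English words) → 22 (decimal)
22 + 22 = 44
44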